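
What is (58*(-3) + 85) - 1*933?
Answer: -1022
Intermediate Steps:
(58*(-3) + 85) - 1*933 = (-174 + 85) - 933 = -89 - 933 = -1022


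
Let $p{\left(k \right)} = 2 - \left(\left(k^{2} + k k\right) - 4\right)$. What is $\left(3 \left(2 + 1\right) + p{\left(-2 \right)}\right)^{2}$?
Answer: $49$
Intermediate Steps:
$p{\left(k \right)} = 6 - 2 k^{2}$ ($p{\left(k \right)} = 2 - \left(\left(k^{2} + k^{2}\right) - 4\right) = 2 - \left(2 k^{2} - 4\right) = 2 - \left(-4 + 2 k^{2}\right) = 6 - 2 k^{2}$)
$\left(3 \left(2 + 1\right) + p{\left(-2 \right)}\right)^{2} = \left(3 \left(2 + 1\right) + \left(6 - 2 \left(-2\right)^{2}\right)\right)^{2} = \left(3 \cdot 3 + \left(6 - 8\right)\right)^{2} = \left(9 + \left(6 - 8\right)\right)^{2} = \left(9 - 2\right)^{2} = 7^{2} = 49$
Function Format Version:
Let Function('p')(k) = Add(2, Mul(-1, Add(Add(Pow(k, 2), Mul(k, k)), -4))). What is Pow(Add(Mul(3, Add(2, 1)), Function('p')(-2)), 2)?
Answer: 49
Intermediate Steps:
Function('p')(k) = Add(6, Mul(-2, Pow(k, 2))) (Function('p')(k) = Add(2, Mul(-1, Add(Add(Pow(k, 2), Pow(k, 2)), -4))) = Add(2, Mul(-1, Add(Mul(2, Pow(k, 2)), -4))) = Add(2, Mul(-1, Add(-4, Mul(2, Pow(k, 2))))) = Add(2, Add(4, Mul(-2, Pow(k, 2)))) = Add(6, Mul(-2, Pow(k, 2))))
Pow(Add(Mul(3, Add(2, 1)), Function('p')(-2)), 2) = Pow(Add(Mul(3, Add(2, 1)), Add(6, Mul(-2, Pow(-2, 2)))), 2) = Pow(Add(Mul(3, 3), Add(6, Mul(-2, 4))), 2) = Pow(Add(9, Add(6, -8)), 2) = Pow(Add(9, -2), 2) = Pow(7, 2) = 49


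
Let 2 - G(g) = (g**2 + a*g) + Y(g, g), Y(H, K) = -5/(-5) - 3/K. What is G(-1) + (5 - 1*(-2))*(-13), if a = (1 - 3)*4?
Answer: -102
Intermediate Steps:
Y(H, K) = 1 - 3/K (Y(H, K) = -5*(-1/5) - 3/K = 1 - 3/K)
a = -8 (a = -2*4 = -8)
G(g) = 2 - g**2 + 8*g - (-3 + g)/g (G(g) = 2 - ((g**2 - 8*g) + (-3 + g)/g) = 2 - (g**2 - 8*g + (-3 + g)/g) = 2 + (-g**2 + 8*g - (-3 + g)/g) = 2 - g**2 + 8*g - (-3 + g)/g)
G(-1) + (5 - 1*(-2))*(-13) = (1 - 1*(-1)**2 + 3/(-1) + 8*(-1)) + (5 - 1*(-2))*(-13) = (1 - 1*1 + 3*(-1) - 8) + (5 + 2)*(-13) = (1 - 1 - 3 - 8) + 7*(-13) = -11 - 91 = -102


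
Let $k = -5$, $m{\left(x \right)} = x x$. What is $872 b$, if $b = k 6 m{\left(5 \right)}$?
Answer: $-654000$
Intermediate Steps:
$m{\left(x \right)} = x^{2}$
$b = -750$ ($b = \left(-5\right) 6 \cdot 5^{2} = \left(-30\right) 25 = -750$)
$872 b = 872 \left(-750\right) = -654000$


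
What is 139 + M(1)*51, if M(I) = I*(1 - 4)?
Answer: -14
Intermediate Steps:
M(I) = -3*I (M(I) = I*(-3) = -3*I)
139 + M(1)*51 = 139 - 3*1*51 = 139 - 3*51 = 139 - 153 = -14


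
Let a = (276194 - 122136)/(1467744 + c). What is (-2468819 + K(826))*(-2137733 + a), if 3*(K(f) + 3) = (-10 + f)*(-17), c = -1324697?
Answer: 756370235323612278/143047 ≈ 5.2876e+12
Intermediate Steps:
a = 154058/143047 (a = (276194 - 122136)/(1467744 - 1324697) = 154058/143047 ≈ 1.0770)
K(f) = 161/3 - 17*f/3 (K(f) = -3 + ((-10 + f)*(-17))/3 = -3 + (170 - 17*f)/3 = -3 + (170/3 - 17*f/3) = 161/3 - 17*f/3)
(-2468819 + K(826))*(-2137733 + a) = (-2468819 + (161/3 - 17/3*826))*(-2137733 + 154058/143047) = (-2468819 + (161/3 - 14042/3))*(-305796138393/143047) = (-2468819 - 4627)*(-305796138393/143047) = -2473446*(-305796138393/143047) = 756370235323612278/143047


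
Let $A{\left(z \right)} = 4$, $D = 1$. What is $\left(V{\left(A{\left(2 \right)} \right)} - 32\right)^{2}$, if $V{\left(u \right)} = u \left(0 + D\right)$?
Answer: $784$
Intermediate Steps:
$V{\left(u \right)} = u$ ($V{\left(u \right)} = u \left(0 + 1\right) = u 1 = u$)
$\left(V{\left(A{\left(2 \right)} \right)} - 32\right)^{2} = \left(4 - 32\right)^{2} = \left(-28\right)^{2} = 784$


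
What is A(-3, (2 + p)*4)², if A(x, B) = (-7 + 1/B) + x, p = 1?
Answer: 14161/144 ≈ 98.340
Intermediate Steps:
A(x, B) = -7 + x + 1/B
A(-3, (2 + p)*4)² = (-7 - 3 + 1/((2 + 1)*4))² = (-7 - 3 + 1/(3*4))² = (-7 - 3 + 1/12)² = (-119/12)² = 14161/144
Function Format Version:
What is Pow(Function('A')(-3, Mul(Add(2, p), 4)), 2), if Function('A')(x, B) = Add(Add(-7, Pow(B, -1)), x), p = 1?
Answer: Rational(14161, 144) ≈ 98.340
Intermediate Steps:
Function('A')(x, B) = Add(-7, x, Pow(B, -1))
Pow(Function('A')(-3, Mul(Add(2, p), 4)), 2) = Pow(Add(-7, -3, Pow(Mul(Add(2, 1), 4), -1)), 2) = Pow(Add(-7, -3, Pow(Mul(3, 4), -1)), 2) = Pow(Add(-7, -3, Pow(12, -1)), 2) = Pow(Add(-7, -3, Rational(1, 12)), 2) = Pow(Rational(-119, 12), 2) = Rational(14161, 144)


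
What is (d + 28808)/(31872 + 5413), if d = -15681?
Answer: 13127/37285 ≈ 0.35207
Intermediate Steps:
(d + 28808)/(31872 + 5413) = (-15681 + 28808)/(31872 + 5413) = 13127/37285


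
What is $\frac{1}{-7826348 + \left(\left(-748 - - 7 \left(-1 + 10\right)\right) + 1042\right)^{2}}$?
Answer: $- \frac{1}{7698899} \approx -1.2989 \cdot 10^{-7}$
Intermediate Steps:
$\frac{1}{-7826348 + \left(\left(-748 - - 7 \left(-1 + 10\right)\right) + 1042\right)^{2}} = \frac{1}{-7826348 + \left(\left(-748 - \left(-7\right) 9\right) + 1042\right)^{2}} = \frac{1}{-7826348 + \left(\left(-748 - -63\right) + 1042\right)^{2}} = \frac{1}{-7826348 + \left(\left(-748 + 63\right) + 1042\right)^{2}} = \frac{1}{-7826348 + \left(-685 + 1042\right)^{2}} = \frac{1}{-7826348 + 357^{2}} = \frac{1}{-7826348 + 127449} = \frac{1}{-7698899} = - \frac{1}{7698899}$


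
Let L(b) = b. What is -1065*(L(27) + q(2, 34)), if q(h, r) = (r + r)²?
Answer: -4953315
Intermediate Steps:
q(h, r) = 4*r² (q(h, r) = (2*r)² = 4*r²)
-1065*(L(27) + q(2, 34)) = -1065*(27 + 4*34²) = -1065*(27 + 4*1156) = -1065*(27 + 4624) = -1065*4651 = -4953315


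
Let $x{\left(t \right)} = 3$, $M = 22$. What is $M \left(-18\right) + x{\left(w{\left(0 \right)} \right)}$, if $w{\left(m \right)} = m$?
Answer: $-393$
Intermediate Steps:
$M \left(-18\right) + x{\left(w{\left(0 \right)} \right)} = 22 \left(-18\right) + 3 = -396 + 3 = -393$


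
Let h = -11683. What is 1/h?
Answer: -1/11683 ≈ -8.5594e-5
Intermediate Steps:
1/h = 1/(-11683) = -1/11683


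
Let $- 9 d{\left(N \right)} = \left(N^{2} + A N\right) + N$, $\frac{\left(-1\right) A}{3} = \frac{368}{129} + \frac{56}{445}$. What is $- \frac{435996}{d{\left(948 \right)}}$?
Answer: $\frac{6257087595}{1421062349} \approx 4.4031$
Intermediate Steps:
$A = - \frac{170984}{19135}$ ($A = - 3 \left(\frac{368}{129} + \frac{56}{445}\right) = \left(-3\right) \frac{170984}{57405} = - \frac{170984}{19135} \approx -8.9357$)
$d{\left(N \right)} = - \frac{N^{2}}{9} + \frac{151849 N}{172215}$ ($d{\left(N \right)} = - \frac{\left(N^{2} - \frac{170984 N}{19135}\right) + N}{9} = - \frac{N^{2} - \frac{151849 N}{19135}}{9} = - \frac{N^{2}}{9} + \frac{151849 N}{172215}$)
$- \frac{435996}{d{\left(948 \right)}} = - \frac{435996}{\frac{1}{172215} \cdot 948 \left(151849 - 18139980\right)} = - \frac{435996}{\frac{1}{172215} \cdot 948 \left(-17988131\right)} = - \frac{435996}{- \frac{5684249396}{57405}} = \left(-435996\right) \left(- \frac{57405}{5684249396}\right) = \frac{6257087595}{1421062349}$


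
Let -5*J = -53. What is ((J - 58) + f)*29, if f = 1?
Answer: -6728/5 ≈ -1345.6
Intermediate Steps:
J = 53/5 (J = -⅕*(-53) = 53/5 ≈ 10.600)
((J - 58) + f)*29 = ((53/5 - 58) + 1)*29 = (-237/5 + 1)*29 = -232/5*29 = -6728/5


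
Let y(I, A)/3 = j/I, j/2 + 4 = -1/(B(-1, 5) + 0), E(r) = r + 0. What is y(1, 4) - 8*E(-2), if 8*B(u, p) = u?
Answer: 40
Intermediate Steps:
B(u, p) = u/8
E(r) = r
j = 8 (j = -8 + 2*(-1/((⅛)*(-1) + 0)) = -8 + 2*(-1/(-⅛ + 0)) = -8 + 2*(-1/(-⅛)) = -8 + 2*(-1*(-8)) = -8 + 2*8 = -8 + 16 = 8)
y(I, A) = 24/I (y(I, A) = 3*(8/I) = 24/I)
y(1, 4) - 8*E(-2) = 24/1 - 8*(-2) = 24*1 + 16 = 24 + 16 = 40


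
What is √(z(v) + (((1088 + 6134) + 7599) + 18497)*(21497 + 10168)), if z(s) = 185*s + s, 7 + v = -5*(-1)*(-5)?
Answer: √1055008518 ≈ 32481.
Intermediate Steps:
v = -32 (v = -7 - 5*(-1)*(-5) = -7 + 5*(-5) = -7 - 25 = -32)
z(s) = 186*s
√(z(v) + (((1088 + 6134) + 7599) + 18497)*(21497 + 10168)) = √(186*(-32) + (((1088 + 6134) + 7599) + 18497)*(21497 + 10168)) = √(-5952 + ((7222 + 7599) + 18497)*31665) = √(-5952 + (14821 + 18497)*31665) = √(-5952 + 33318*31665) = √(-5952 + 1055014470) = √1055008518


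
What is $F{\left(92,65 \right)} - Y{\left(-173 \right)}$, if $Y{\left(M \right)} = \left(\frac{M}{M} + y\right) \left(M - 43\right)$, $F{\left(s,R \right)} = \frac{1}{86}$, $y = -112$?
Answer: $- \frac{2061935}{86} \approx -23976.0$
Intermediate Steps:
$F{\left(s,R \right)} = \frac{1}{86}$
$Y{\left(M \right)} = 4773 - 111 M$ ($Y{\left(M \right)} = \left(\frac{M}{M} - 112\right) \left(M - 43\right) = \left(1 - 112\right) \left(-43 + M\right) = - 111 \left(-43 + M\right) = 4773 - 111 M$)
$F{\left(92,65 \right)} - Y{\left(-173 \right)} = \frac{1}{86} - \left(4773 - -19203\right) = \frac{1}{86} - \left(4773 + 19203\right) = \frac{1}{86} - 23976 = - \frac{2061935}{86}$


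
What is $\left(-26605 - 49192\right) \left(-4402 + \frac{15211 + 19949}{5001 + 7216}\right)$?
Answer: $\frac{4073639576978}{12217} \approx 3.3344 \cdot 10^{8}$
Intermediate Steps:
$\left(-26605 - 49192\right) \left(-4402 + \frac{15211 + 19949}{5001 + 7216}\right) = - 75797 \left(-4402 + \frac{35160}{12217}\right) = \left(-75797\right) \left(- \frac{53744074}{12217}\right) = \frac{4073639576978}{12217}$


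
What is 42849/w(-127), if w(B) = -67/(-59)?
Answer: 2528091/67 ≈ 37733.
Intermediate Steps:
w(B) = 67/59 (w(B) = -67*(-1/59) = 67/59)
42849/w(-127) = 42849/(67/59) = 42849*(59/67) = 2528091/67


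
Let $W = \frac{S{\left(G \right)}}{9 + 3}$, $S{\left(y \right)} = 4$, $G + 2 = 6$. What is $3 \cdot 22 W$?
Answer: $22$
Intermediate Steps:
$G = 4$ ($G = -2 + 6 = 4$)
$W = \frac{1}{3}$ ($W = \frac{4}{9 + 3} = \frac{4}{12} = 4 \cdot \frac{1}{12} = \frac{1}{3} \approx 0.33333$)
$3 \cdot 22 W = 3 \cdot 22 \cdot \frac{1}{3} = 66 \cdot \frac{1}{3} = 22$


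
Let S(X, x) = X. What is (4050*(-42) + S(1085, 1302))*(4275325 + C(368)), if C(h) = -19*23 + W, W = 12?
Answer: -722522223500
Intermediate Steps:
C(h) = -425 (C(h) = -19*23 + 12 = -437 + 12 = -425)
(4050*(-42) + S(1085, 1302))*(4275325 + C(368)) = (4050*(-42) + 1085)*(4275325 - 425) = (-170100 + 1085)*4274900 = -169015*4274900 = -722522223500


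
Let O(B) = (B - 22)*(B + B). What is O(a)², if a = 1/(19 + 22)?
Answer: 3247204/2825761 ≈ 1.1491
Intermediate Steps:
a = 1/41 ≈ 0.024390
O(B) = 2*B*(-22 + B) (O(B) = (-22 + B)*(2*B) = 2*B*(-22 + B))
O(a)² = (2*(1/41)*(-22 + 1/41))² = (2*(1/41)*(-901/41))² = (-1802/1681)² = 3247204/2825761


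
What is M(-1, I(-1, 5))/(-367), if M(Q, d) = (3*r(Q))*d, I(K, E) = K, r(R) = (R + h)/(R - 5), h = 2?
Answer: -1/734 ≈ -0.0013624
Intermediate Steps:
r(R) = (2 + R)/(-5 + R) (r(R) = (R + 2)/(R - 5) = (2 + R)/(-5 + R))
M(Q, d) = 3*d*(2 + Q)/(-5 + Q) (M(Q, d) = (3*((2 + Q)/(-5 + Q)))*d = (3*(2 + Q)/(-5 + Q))*d = 3*d*(2 + Q)/(-5 + Q))
M(-1, I(-1, 5))/(-367) = (3*(-1)*(2 - 1)/(-5 - 1))/(-367) = (3*(-1)*1/(-6))*(-1/367) = (3*(-1)*(-⅙)*1)*(-1/367) = (½)*(-1/367) = -1/734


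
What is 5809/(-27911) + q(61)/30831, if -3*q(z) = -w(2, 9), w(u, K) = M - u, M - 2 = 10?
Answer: -537012727/2581572123 ≈ -0.20802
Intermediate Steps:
M = 12 (M = 2 + 10 = 12)
w(u, K) = 12 - u
q(z) = 10/3 (q(z) = -(-1)*(12 - 1*2)/3 = -(-1)*(12 - 2)/3 = -(-1)*10/3 = -⅓*(-10) = 10/3)
5809/(-27911) + q(61)/30831 = 5809/(-27911) + (10/3)/30831 = 5809*(-1/27911) + (10/3)*(1/30831) = -5809/27911 + 10/92493 = -537012727/2581572123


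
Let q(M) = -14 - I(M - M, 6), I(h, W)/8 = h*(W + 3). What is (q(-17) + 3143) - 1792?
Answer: 1337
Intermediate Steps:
I(h, W) = 8*h*(3 + W) (I(h, W) = 8*(h*(W + 3)) = 8*(h*(3 + W)) = 8*h*(3 + W))
q(M) = -14 (q(M) = -14 - 8*(M - M)*(3 + 6) = -14 - 8*0*9 = -14 - 1*0 = -14 + 0 = -14)
(q(-17) + 3143) - 1792 = (-14 + 3143) - 1792 = 3129 - 1792 = 1337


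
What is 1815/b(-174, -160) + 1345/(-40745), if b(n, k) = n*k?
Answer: 16785/521536 ≈ 0.032184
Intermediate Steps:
b(n, k) = k*n
1815/b(-174, -160) + 1345/(-40745) = 1815/((-160*(-174))) + 1345/(-40745) = 1815/27840 + 1345*(-1/40745) = 1815*(1/27840) - 269/8149 = 121/1856 - 269/8149 = 16785/521536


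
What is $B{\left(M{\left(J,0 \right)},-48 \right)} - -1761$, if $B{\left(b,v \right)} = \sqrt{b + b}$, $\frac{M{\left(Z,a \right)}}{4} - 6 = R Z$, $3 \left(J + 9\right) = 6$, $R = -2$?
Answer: $1761 + 4 \sqrt{10} \approx 1773.6$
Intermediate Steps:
$J = -7$ ($J = -9 + \frac{1}{3} \cdot 6 = -9 + 2 = -7$)
$M{\left(Z,a \right)} = 24 - 8 Z$ ($M{\left(Z,a \right)} = 24 + 4 \left(- 2 Z\right) = 24 - 8 Z$)
$B{\left(b,v \right)} = \sqrt{2} \sqrt{b}$ ($B{\left(b,v \right)} = \sqrt{2 b} = \sqrt{2} \sqrt{b}$)
$B{\left(M{\left(J,0 \right)},-48 \right)} - -1761 = \sqrt{2} \sqrt{24 - -56} - -1761 = \sqrt{2} \sqrt{24 + 56} + 1761 = \sqrt{2} \sqrt{80} + 1761 = \sqrt{2} \cdot 4 \sqrt{5} + 1761 = 4 \sqrt{10} + 1761 = 1761 + 4 \sqrt{10}$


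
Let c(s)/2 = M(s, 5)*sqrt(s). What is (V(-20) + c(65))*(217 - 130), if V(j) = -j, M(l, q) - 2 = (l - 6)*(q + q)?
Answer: 1740 + 103008*sqrt(65) ≈ 8.3222e+5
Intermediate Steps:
M(l, q) = 2 + 2*q*(-6 + l) (M(l, q) = 2 + (l - 6)*(q + q) = 2 + (-6 + l)*(2*q) = 2 + 2*q*(-6 + l))
c(s) = 2*sqrt(s)*(-58 + 10*s) (c(s) = 2*((2 - 12*5 + 2*s*5)*sqrt(s)) = 2*((2 - 60 + 10*s)*sqrt(s)) = 2*((-58 + 10*s)*sqrt(s)) = 2*(sqrt(s)*(-58 + 10*s)) = 2*sqrt(s)*(-58 + 10*s))
(V(-20) + c(65))*(217 - 130) = (-1*(-20) + sqrt(65)*(-116 + 20*65))*(217 - 130) = (20 + sqrt(65)*(-116 + 1300))*87 = (20 + sqrt(65)*1184)*87 = (20 + 1184*sqrt(65))*87 = 1740 + 103008*sqrt(65)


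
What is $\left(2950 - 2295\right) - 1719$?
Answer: $-1064$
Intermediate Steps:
$\left(2950 - 2295\right) - 1719 = 655 - 1719 = -1064$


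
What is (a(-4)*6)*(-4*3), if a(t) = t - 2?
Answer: 432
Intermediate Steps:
a(t) = -2 + t
(a(-4)*6)*(-4*3) = ((-2 - 4)*6)*(-4*3) = -6*6*(-12) = -36*(-12) = 432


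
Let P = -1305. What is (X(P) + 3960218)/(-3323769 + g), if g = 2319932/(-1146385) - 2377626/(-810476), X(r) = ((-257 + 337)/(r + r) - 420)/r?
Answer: -125325891176214129101668/105184655010642790205001 ≈ -1.1915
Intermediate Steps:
X(r) = (-420 + 40/r)/r (X(r) = (80/((2*r)) - 420)/r = (80*(1/(2*r)) - 420)/r = (40/r - 420)/r = (-420 + 40/r)/r)
g = 422712787189/464558764630 (g = 2319932*(-1/1146385) - 2377626*(-1/810476) = -2319932/1146385 + 1188813/405238 = 422712787189/464558764630 ≈ 0.90992)
(X(P) + 3960218)/(-3323769 + g) = (20*(2 - 21*(-1305))/(-1305)**2 + 3960218)/(-3323769 + 422712787189/464558764630) = (20*(1/1703025)*(2 + 27405) + 3960218)/(-1544085597842703281/464558764630) = (20*(1/1703025)*27407 + 3960218)*(-464558764630/1544085597842703281) = (109628/340605 + 3960218)*(-464558764630/1544085597842703281) = (1348870161518/340605)*(-464558764630/1544085597842703281) = -125325891176214129101668/105184655010642790205001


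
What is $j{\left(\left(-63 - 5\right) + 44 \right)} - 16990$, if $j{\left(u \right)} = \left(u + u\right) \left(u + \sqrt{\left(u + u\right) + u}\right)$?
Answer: $-15838 - 288 i \sqrt{2} \approx -15838.0 - 407.29 i$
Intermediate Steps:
$j{\left(u \right)} = 2 u \left(u + \sqrt{3} \sqrt{u}\right)$ ($j{\left(u \right)} = 2 u \left(u + \sqrt{2 u + u}\right) = 2 u \left(u + \sqrt{3 u}\right) = 2 u \left(u + \sqrt{3} \sqrt{u}\right)$)
$j{\left(\left(-63 - 5\right) + 44 \right)} - 16990 = \left(2 \left(\left(-63 - 5\right) + 44\right)^{2} + 2 \sqrt{3} \left(\left(-63 - 5\right) + 44\right)^{\frac{3}{2}}\right) - 16990 = \left(2 \left(-68 + 44\right)^{2} + 2 \sqrt{3} \left(-68 + 44\right)^{\frac{3}{2}}\right) - 16990 = \left(2 \left(-24\right)^{2} + 2 \sqrt{3} \left(-24\right)^{\frac{3}{2}}\right) - 16990 = \left(2 \cdot 576 + 2 \sqrt{3} \left(- 48 i \sqrt{6}\right)\right) - 16990 = \left(1152 - 288 i \sqrt{2}\right) - 16990 = -15838 - 288 i \sqrt{2}$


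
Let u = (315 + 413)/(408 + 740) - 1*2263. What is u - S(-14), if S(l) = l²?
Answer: -100793/41 ≈ -2458.4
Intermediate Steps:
u = -92757/41 (u = 728/1148 - 2263 = 728*(1/1148) - 2263 = 26/41 - 2263 = -92757/41 ≈ -2262.4)
u - S(-14) = -92757/41 - 1*(-14)² = -92757/41 - 1*196 = -92757/41 - 196 = -100793/41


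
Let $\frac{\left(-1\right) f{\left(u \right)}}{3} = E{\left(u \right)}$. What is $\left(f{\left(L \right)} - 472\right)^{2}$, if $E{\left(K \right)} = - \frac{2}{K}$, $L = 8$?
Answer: $\frac{3553225}{16} \approx 2.2208 \cdot 10^{5}$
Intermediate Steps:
$f{\left(u \right)} = \frac{6}{u}$ ($f{\left(u \right)} = - 3 \left(- \frac{2}{u}\right) = \frac{6}{u}$)
$\left(f{\left(L \right)} - 472\right)^{2} = \left(\frac{6}{8} - 472\right)^{2} = \left(6 \cdot \frac{1}{8} - 472\right)^{2} = \left(\frac{3}{4} - 472\right)^{2} = \left(- \frac{1885}{4}\right)^{2} = \frac{3553225}{16}$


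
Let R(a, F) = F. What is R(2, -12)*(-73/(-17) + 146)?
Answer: -30660/17 ≈ -1803.5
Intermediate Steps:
R(2, -12)*(-73/(-17) + 146) = -12*(-73/(-17) + 146) = -12*(-73*(-1/17) + 146) = -12*(73/17 + 146) = -12*2555/17 = -30660/17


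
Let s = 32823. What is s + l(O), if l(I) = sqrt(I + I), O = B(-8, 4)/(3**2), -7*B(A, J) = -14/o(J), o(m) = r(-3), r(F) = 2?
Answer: 32823 + sqrt(2)/3 ≈ 32824.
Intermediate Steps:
o(m) = 2
B(A, J) = 1 (B(A, J) = -(-2)/2 = -1/7*(-7) = 1)
O = 1/9 (O = 1/3**2 = 1/9 ≈ 0.11111)
l(I) = sqrt(2)*sqrt(I) (l(I) = sqrt(2*I) = sqrt(2)*sqrt(I))
s + l(O) = 32823 + sqrt(2)*sqrt(1/9) = 32823 + sqrt(2)*(1/3) = 32823 + sqrt(2)/3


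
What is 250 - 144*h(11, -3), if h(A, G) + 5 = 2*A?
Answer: -2198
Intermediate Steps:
h(A, G) = -5 + 2*A
250 - 144*h(11, -3) = 250 - 144*(-5 + 2*11) = 250 - 144*(-5 + 22) = 250 - 144*17 = 250 - 2448 = -2198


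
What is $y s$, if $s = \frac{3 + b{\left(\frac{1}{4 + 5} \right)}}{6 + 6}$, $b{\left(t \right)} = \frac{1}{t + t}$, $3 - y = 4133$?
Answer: $- \frac{10325}{4} \approx -2581.3$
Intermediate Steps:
$y = -4130$ ($y = 3 - 4133 = -4130$)
$b{\left(t \right)} = \frac{1}{2 t}$
$s = \frac{5}{8}$ ($s = \frac{3 + \frac{1}{2 \frac{1}{4 + 5}}}{6 + 6} = \frac{3 + \frac{1}{2 \cdot \frac{1}{9}}}{12} = \left(3 + \frac{\frac{1}{\frac{1}{9}}}{2}\right) \frac{1}{12} = \left(3 + \frac{1}{2} \cdot 9\right) \frac{1}{12} = \left(3 + \frac{9}{2}\right) \frac{1}{12} = \frac{15}{2} \cdot \frac{1}{12} = \frac{5}{8} \approx 0.625$)
$y s = \left(-4130\right) \frac{5}{8} = - \frac{10325}{4}$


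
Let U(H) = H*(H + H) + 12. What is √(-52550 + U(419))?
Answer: 6*√8294 ≈ 546.43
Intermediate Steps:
U(H) = 12 + 2*H² (U(H) = H*(2*H) + 12 = 2*H² + 12 = 12 + 2*H²)
√(-52550 + U(419)) = √(-52550 + (12 + 2*419²)) = √(-52550 + (12 + 2*175561)) = √(-52550 + (12 + 351122)) = √(-52550 + 351134) = √298584 = 6*√8294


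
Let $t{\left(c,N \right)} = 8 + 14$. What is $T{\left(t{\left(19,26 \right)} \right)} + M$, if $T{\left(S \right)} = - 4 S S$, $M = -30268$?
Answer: $-32204$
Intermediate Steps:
$t{\left(c,N \right)} = 22$
$T{\left(S \right)} = - 4 S^{2}$
$T{\left(t{\left(19,26 \right)} \right)} + M = - 4 \cdot 22^{2} - 30268 = \left(-4\right) 484 - 30268 = -1936 - 30268 = -32204$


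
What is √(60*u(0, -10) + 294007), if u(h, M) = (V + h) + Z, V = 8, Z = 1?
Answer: √294547 ≈ 542.72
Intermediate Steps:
u(h, M) = 9 + h (u(h, M) = (8 + h) + 1 = 9 + h)
√(60*u(0, -10) + 294007) = √(60*(9 + 0) + 294007) = √(60*9 + 294007) = √(540 + 294007) = √294547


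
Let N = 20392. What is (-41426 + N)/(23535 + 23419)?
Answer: -10517/23477 ≈ -0.44797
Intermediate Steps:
(-41426 + N)/(23535 + 23419) = (-41426 + 20392)/(23535 + 23419) = -21034/46954 = -21034*1/46954 = -10517/23477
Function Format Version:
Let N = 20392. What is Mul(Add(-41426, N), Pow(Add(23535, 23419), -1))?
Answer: Rational(-10517, 23477) ≈ -0.44797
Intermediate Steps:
Mul(Add(-41426, N), Pow(Add(23535, 23419), -1)) = Mul(Add(-41426, 20392), Pow(Add(23535, 23419), -1)) = Mul(-21034, Pow(46954, -1)) = Mul(-21034, Rational(1, 46954)) = Rational(-10517, 23477)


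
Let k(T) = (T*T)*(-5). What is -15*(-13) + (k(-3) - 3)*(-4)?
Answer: 387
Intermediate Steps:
k(T) = -5*T**2 (k(T) = T**2*(-5) = -5*T**2)
-15*(-13) + (k(-3) - 3)*(-4) = -15*(-13) + (-5*(-3)**2 - 3)*(-4) = 195 + (-5*9 - 3)*(-4) = 195 + (-45 - 3)*(-4) = 195 - 48*(-4) = 195 + 192 = 387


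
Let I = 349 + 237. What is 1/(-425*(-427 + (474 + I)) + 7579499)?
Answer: 1/7310474 ≈ 1.3679e-7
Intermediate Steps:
I = 586
1/(-425*(-427 + (474 + I)) + 7579499) = 1/(-425*(-427 + (474 + 586)) + 7579499) = 1/(-425*(-427 + 1060) + 7579499) = 1/(-425*633 + 7579499) = 1/(-269025 + 7579499) = 1/7310474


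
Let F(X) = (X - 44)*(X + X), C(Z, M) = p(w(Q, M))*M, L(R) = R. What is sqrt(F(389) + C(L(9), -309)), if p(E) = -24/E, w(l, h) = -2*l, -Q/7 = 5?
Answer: sqrt(328932030)/35 ≈ 518.19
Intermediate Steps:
Q = -35 (Q = -7*5 = -35)
C(Z, M) = -12*M/35 (C(Z, M) = (-24/((-2*(-35))))*M = (-24/70)*M = (-24*1/70)*M = -12*M/35)
F(X) = 2*X*(-44 + X) (F(X) = (-44 + X)*(2*X) = 2*X*(-44 + X))
sqrt(F(389) + C(L(9), -309)) = sqrt(2*389*(-44 + 389) - 12/35*(-309)) = sqrt(2*389*345 + 3708/35) = sqrt(268410 + 3708/35) = sqrt(9398058/35) = sqrt(328932030)/35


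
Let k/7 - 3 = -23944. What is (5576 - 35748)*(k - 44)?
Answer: 5057762532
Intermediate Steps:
k = -167587 (k = 21 + 7*(-23944) = 21 - 167608 = -167587)
(5576 - 35748)*(k - 44) = (5576 - 35748)*(-167587 - 44) = -30172*(-167631) = 5057762532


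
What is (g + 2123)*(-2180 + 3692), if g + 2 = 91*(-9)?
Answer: 1968624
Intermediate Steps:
g = -821 (g = -2 + 91*(-9) = -2 - 819 = -821)
(g + 2123)*(-2180 + 3692) = (-821 + 2123)*(-2180 + 3692) = 1302*1512 = 1968624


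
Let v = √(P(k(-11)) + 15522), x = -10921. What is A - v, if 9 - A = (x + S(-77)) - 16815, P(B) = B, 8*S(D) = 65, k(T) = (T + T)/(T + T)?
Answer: 221895/8 - 19*√43 ≈ 27612.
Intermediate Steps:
k(T) = 1 (k(T) = (2*T)/((2*T)) = (2*T)*(1/(2*T)) = 1)
S(D) = 65/8 (S(D) = (⅛)*65 = 65/8)
v = 19*√43 (v = √(1 + 15522) = √15523 = 19*√43 ≈ 124.59)
A = 221895/8 (A = 9 - ((-10921 + 65/8) - 16815) = 9 - (-87303/8 - 16815) = 9 - 1*(-221823/8) = 9 + 221823/8 = 221895/8 ≈ 27737.)
A - v = 221895/8 - 19*√43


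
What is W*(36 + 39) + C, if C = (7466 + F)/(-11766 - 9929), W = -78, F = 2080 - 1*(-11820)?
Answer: -126937116/21695 ≈ -5851.0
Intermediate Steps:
F = 13900 (F = 2080 + 11820 = 13900)
C = -21366/21695 (C = (7466 + 13900)/(-11766 - 9929) = 21366/(-21695) = 21366*(-1/21695) = -21366/21695 ≈ -0.98484)
W*(36 + 39) + C = -78*(36 + 39) - 21366/21695 = -78*75 - 21366/21695 = -5850 - 21366/21695 = -126937116/21695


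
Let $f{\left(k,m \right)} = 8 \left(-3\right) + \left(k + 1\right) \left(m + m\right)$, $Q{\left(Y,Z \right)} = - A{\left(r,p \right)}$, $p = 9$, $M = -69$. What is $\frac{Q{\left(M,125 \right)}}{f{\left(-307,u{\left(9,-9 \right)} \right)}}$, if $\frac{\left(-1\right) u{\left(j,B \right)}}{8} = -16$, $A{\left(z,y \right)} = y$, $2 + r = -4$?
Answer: $\frac{3}{26120} \approx 0.00011485$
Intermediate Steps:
$r = -6$ ($r = -2 - 4 = -6$)
$u{\left(j,B \right)} = 128$ ($u{\left(j,B \right)} = \left(-8\right) \left(-16\right) = 128$)
$Q{\left(Y,Z \right)} = -9$ ($Q{\left(Y,Z \right)} = \left(-1\right) 9 = -9$)
$f{\left(k,m \right)} = -24 + 2 m \left(1 + k\right)$ ($f{\left(k,m \right)} = -24 + \left(1 + k\right) 2 m = -24 + 2 m \left(1 + k\right)$)
$\frac{Q{\left(M,125 \right)}}{f{\left(-307,u{\left(9,-9 \right)} \right)}} = - \frac{9}{-24 + 2 \cdot 128 + 2 \left(-307\right) 128} = - \frac{9}{-24 + 256 - 78592} = - \frac{9}{-78360} = \left(-9\right) \left(- \frac{1}{78360}\right) = \frac{3}{26120}$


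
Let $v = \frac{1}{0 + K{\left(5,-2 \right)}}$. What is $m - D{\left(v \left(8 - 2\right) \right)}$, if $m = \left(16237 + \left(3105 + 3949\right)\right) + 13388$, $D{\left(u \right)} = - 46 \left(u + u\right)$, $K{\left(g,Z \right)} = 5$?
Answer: $\frac{183947}{5} \approx 36789.0$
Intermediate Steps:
$v = \frac{1}{5}$ ($v = \frac{1}{0 + 5} = \frac{1}{5} \approx 0.2$)
$D{\left(u \right)} = - 92 u$ ($D{\left(u \right)} = - 46 \cdot 2 u = - 92 u$)
$m = 36679$ ($m = \left(16237 + 7054\right) + 13388 = 23291 + 13388 = 36679$)
$m - D{\left(v \left(8 - 2\right) \right)} = 36679 - - 92 \frac{8 - 2}{5} = 36679 - - 92 \cdot \frac{1}{5} \cdot 6 = 36679 - \left(-92\right) \frac{6}{5} = 36679 - - \frac{552}{5} = 36679 + \frac{552}{5} = \frac{183947}{5}$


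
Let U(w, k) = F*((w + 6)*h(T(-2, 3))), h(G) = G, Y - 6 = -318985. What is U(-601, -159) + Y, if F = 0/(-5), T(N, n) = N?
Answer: -318979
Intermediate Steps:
Y = -318979 (Y = 6 - 318985 = -318979)
F = 0 (F = 0*(-⅕) = 0)
U(w, k) = 0 (U(w, k) = 0*((w + 6)*(-2)) = 0*((6 + w)*(-2)) = 0*(-12 - 2*w) = 0)
U(-601, -159) + Y = 0 - 318979 = -318979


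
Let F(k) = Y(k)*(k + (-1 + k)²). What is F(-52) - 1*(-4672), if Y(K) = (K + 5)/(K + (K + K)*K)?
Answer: 24893653/5356 ≈ 4647.8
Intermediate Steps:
Y(K) = (5 + K)/(K + 2*K²) (Y(K) = (5 + K)/(K + (2*K)*K) = (5 + K)/(K + 2*K²))
F(k) = (5 + k)*(k + (-1 + k)²)/(k*(1 + 2*k)) (F(k) = ((5 + k)/(k*(1 + 2*k)))*(k + (-1 + k)²) = (5 + k)*(k + (-1 + k)²)/(k*(1 + 2*k)))
F(-52) - 1*(-4672) = (5 - 52)*(-52 + (-1 - 52)²)/((-52)*(1 + 2*(-52))) - 1*(-4672) = -1/52*(-47)*(-52 + (-53)²)/(1 - 104) + 4672 = -1/52*(-47)*(-52 + 2809)/(-103) + 4672 = -1/52*(-1/103)*(-47)*2757 + 4672 = -129579/5356 + 4672 = 24893653/5356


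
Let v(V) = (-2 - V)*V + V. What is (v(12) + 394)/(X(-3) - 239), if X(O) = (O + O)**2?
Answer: -34/29 ≈ -1.1724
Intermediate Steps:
v(V) = V + V*(-2 - V) (v(V) = V*(-2 - V) + V = V + V*(-2 - V))
X(O) = 4*O**2 (X(O) = (2*O)**2 = 4*O**2)
(v(12) + 394)/(X(-3) - 239) = (-1*12*(1 + 12) + 394)/(4*(-3)**2 - 239) = (-1*12*13 + 394)/(4*9 - 239) = (-156 + 394)/(36 - 239) = 238/(-203) = 238*(-1/203) = -34/29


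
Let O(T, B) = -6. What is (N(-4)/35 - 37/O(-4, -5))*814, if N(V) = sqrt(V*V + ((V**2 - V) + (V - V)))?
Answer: 541717/105 ≈ 5159.2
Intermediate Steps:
N(V) = sqrt(-V + 2*V**2) (N(V) = sqrt(V**2 + ((V**2 - V) + 0)) = sqrt(V**2 + (V**2 - V)) = sqrt(-V + 2*V**2))
(N(-4)/35 - 37/O(-4, -5))*814 = (sqrt(-4*(-1 + 2*(-4)))/35 - 37/(-6))*814 = (sqrt(-4*(-1 - 8))*(1/35) - 37*(-1/6))*814 = (sqrt(-4*(-9))*(1/35) + 37/6)*814 = (sqrt(36)*(1/35) + 37/6)*814 = (6*(1/35) + 37/6)*814 = (6/35 + 37/6)*814 = (1331/210)*814 = 541717/105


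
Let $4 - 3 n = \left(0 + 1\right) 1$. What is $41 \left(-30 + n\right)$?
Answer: $-1189$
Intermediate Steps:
$n = 1$ ($n = \frac{4}{3} - \frac{\left(0 + 1\right) 1}{3} = \frac{4}{3} - \frac{1 \cdot 1}{3} = \frac{4}{3} - \frac{1}{3} = 1$)
$41 \left(-30 + n\right) = 41 \left(-30 + 1\right) = 41 \left(-29\right) = -1189$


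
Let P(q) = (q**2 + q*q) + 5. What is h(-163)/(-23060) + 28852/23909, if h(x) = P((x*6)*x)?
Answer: -1215189723942353/551341540 ≈ -2.2041e+6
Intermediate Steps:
P(q) = 5 + 2*q**2 (P(q) = (q**2 + q**2) + 5 = 2*q**2 + 5 = 5 + 2*q**2)
h(x) = 5 + 72*x**4 (h(x) = 5 + 2*((x*6)*x)**2 = 5 + 2*((6*x)*x)**2 = 5 + 2*(6*x**2)**2 = 5 + 2*(36*x**4) = 5 + 72*x**4)
h(-163)/(-23060) + 28852/23909 = (5 + 72*(-163)**4)/(-23060) + 28852/23909 = (5 + 72*705911761)*(-1/23060) + 28852*(1/23909) = (5 + 50825646792)*(-1/23060) + 28852/23909 = 50825646797*(-1/23060) + 28852/23909 = -50825646797/23060 + 28852/23909 = -1215189723942353/551341540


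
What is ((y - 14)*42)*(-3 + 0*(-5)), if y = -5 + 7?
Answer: 1512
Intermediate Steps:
y = 2
((y - 14)*42)*(-3 + 0*(-5)) = ((2 - 14)*42)*(-3 + 0*(-5)) = (-12*42)*(-3 + 0) = -504*(-3) = 1512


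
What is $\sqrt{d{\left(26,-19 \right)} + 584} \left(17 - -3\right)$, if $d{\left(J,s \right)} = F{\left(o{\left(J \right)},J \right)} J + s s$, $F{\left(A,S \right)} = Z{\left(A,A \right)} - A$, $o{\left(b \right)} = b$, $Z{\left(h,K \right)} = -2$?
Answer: $20 \sqrt{217} \approx 294.62$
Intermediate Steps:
$F{\left(A,S \right)} = -2 - A$
$d{\left(J,s \right)} = s^{2} + J \left(-2 - J\right)$ ($d{\left(J,s \right)} = \left(-2 - J\right) J + s s = J \left(-2 - J\right) + s^{2} = s^{2} + J \left(-2 - J\right)$)
$\sqrt{d{\left(26,-19 \right)} + 584} \left(17 - -3\right) = \sqrt{\left(\left(-19\right)^{2} - 26 \left(2 + 26\right)\right) + 584} \left(17 - -3\right) = \sqrt{\left(361 - 26 \cdot 28\right) + 584} \left(17 + 3\right) = \sqrt{\left(361 - 728\right) + 584} \cdot 20 = \sqrt{-367 + 584} \cdot 20 = \sqrt{217} \cdot 20 = 20 \sqrt{217}$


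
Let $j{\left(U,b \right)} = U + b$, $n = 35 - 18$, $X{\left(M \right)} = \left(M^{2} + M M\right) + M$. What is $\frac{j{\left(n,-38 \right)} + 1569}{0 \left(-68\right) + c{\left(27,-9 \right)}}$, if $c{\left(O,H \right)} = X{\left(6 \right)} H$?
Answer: $- \frac{86}{39} \approx -2.2051$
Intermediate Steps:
$X{\left(M \right)} = M + 2 M^{2}$ ($X{\left(M \right)} = \left(M^{2} + M^{2}\right) + M = 2 M^{2} + M = M + 2 M^{2}$)
$n = 17$
$c{\left(O,H \right)} = 78 H$ ($c{\left(O,H \right)} = 6 \left(1 + 2 \cdot 6\right) H = 6 \left(1 + 12\right) H = 6 \cdot 13 H = 78 H$)
$\frac{j{\left(n,-38 \right)} + 1569}{0 \left(-68\right) + c{\left(27,-9 \right)}} = \frac{\left(17 - 38\right) + 1569}{0 \left(-68\right) + 78 \left(-9\right)} = \frac{-21 + 1569}{0 - 702} = \frac{1548}{-702} = 1548 \left(- \frac{1}{702}\right) = - \frac{86}{39}$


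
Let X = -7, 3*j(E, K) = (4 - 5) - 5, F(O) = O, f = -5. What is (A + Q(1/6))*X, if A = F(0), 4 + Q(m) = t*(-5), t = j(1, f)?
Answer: -42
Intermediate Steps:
j(E, K) = -2 (j(E, K) = ((4 - 5) - 5)/3 = (-1 - 5)/3 = (⅓)*(-6) = -2)
t = -2
Q(m) = 6 (Q(m) = -4 - 2*(-5) = -4 + 10 = 6)
A = 0
(A + Q(1/6))*X = (0 + 6)*(-7) = 6*(-7) = -42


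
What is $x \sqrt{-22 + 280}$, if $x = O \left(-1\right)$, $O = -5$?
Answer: $5 \sqrt{258} \approx 80.312$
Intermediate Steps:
$x = 5$ ($x = \left(-5\right) \left(-1\right) = 5$)
$x \sqrt{-22 + 280} = 5 \sqrt{-22 + 280} = 5 \sqrt{258}$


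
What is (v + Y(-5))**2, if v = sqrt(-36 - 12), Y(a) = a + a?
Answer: 52 - 80*I*sqrt(3) ≈ 52.0 - 138.56*I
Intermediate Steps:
Y(a) = 2*a
v = 4*I*sqrt(3) (v = sqrt(-48) = 4*I*sqrt(3) ≈ 6.9282*I)
(v + Y(-5))**2 = (4*I*sqrt(3) + 2*(-5))**2 = (4*I*sqrt(3) - 10)**2 = (-10 + 4*I*sqrt(3))**2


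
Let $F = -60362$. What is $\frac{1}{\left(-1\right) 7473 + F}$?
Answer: $- \frac{1}{67835} \approx -1.4742 \cdot 10^{-5}$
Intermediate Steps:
$\frac{1}{\left(-1\right) 7473 + F} = \frac{1}{\left(-1\right) 7473 - 60362} = \frac{1}{-7473 - 60362} = \frac{1}{-67835} = - \frac{1}{67835}$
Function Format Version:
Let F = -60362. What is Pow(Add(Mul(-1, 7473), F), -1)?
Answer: Rational(-1, 67835) ≈ -1.4742e-5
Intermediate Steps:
Pow(Add(Mul(-1, 7473), F), -1) = Pow(Add(Mul(-1, 7473), -60362), -1) = Pow(Add(-7473, -60362), -1) = Pow(-67835, -1) = Rational(-1, 67835)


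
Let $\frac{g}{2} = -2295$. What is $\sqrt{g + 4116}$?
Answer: $i \sqrt{474} \approx 21.772 i$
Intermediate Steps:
$g = -4590$ ($g = 2 \left(-2295\right) = -4590$)
$\sqrt{g + 4116} = \sqrt{-4590 + 4116} = \sqrt{-474} = i \sqrt{474}$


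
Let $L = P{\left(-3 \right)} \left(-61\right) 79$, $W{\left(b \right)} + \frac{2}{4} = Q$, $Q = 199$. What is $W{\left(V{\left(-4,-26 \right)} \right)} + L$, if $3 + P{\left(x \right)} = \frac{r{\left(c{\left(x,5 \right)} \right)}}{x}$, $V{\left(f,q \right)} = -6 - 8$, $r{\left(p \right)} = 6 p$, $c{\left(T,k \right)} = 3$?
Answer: $\frac{87139}{2} \approx 43570.0$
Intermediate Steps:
$V{\left(f,q \right)} = -14$
$W{\left(b \right)} = \frac{397}{2}$ ($W{\left(b \right)} = - \frac{1}{2} + 199 = \frac{397}{2}$)
$P{\left(x \right)} = -3 + \frac{18}{x}$ ($P{\left(x \right)} = -3 + \frac{6 \cdot 3}{x} = -3 + \frac{18}{x}$)
$L = 43371$ ($L = \left(-3 + \frac{18}{-3}\right) \left(-61\right) 79 = \left(-3 + 18 \left(- \frac{1}{3}\right)\right) \left(-61\right) 79 = \left(-3 - 6\right) \left(-61\right) 79 = \left(-9\right) \left(-61\right) 79 = 549 \cdot 79 = 43371$)
$W{\left(V{\left(-4,-26 \right)} \right)} + L = \frac{397}{2} + 43371 = \frac{87139}{2}$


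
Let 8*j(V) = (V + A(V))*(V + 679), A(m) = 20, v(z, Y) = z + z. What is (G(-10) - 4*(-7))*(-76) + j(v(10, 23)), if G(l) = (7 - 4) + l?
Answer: 1899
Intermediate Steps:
v(z, Y) = 2*z
j(V) = (20 + V)*(679 + V)/8 (j(V) = ((V + 20)*(V + 679))/8 = ((20 + V)*(679 + V))/8 = (20 + V)*(679 + V)/8)
G(l) = 3 + l
(G(-10) - 4*(-7))*(-76) + j(v(10, 23)) = ((3 - 10) - 4*(-7))*(-76) + (3395/2 + (2*10)**2/8 + 699*(2*10)/8) = (-7 + 28)*(-76) + (3395/2 + (1/8)*20**2 + (699/8)*20) = 21*(-76) + (3395/2 + (1/8)*400 + 3495/2) = -1596 + (3395/2 + 50 + 3495/2) = -1596 + 3495 = 1899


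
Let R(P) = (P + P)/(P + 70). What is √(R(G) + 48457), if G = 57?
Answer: √781577431/127 ≈ 220.13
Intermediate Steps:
R(P) = 2*P/(70 + P) (R(P) = (2*P)/(70 + P) = 2*P/(70 + P))
√(R(G) + 48457) = √(2*57/(70 + 57) + 48457) = √(2*57/127 + 48457) = √(2*57*(1/127) + 48457) = √(114/127 + 48457) = √(6154153/127) = √781577431/127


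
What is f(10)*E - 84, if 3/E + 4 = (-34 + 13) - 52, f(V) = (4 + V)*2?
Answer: -936/11 ≈ -85.091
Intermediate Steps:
f(V) = 8 + 2*V
E = -3/77 (E = 3/(-4 + ((-34 + 13) - 52)) = 3/(-4 + (-21 - 52)) = 3/(-4 - 73) = 3/(-77) = 3*(-1/77) = -3/77 ≈ -0.038961)
f(10)*E - 84 = (8 + 2*10)*(-3/77) - 84 = (8 + 20)*(-3/77) - 84 = 28*(-3/77) - 84 = -12/11 - 84 = -936/11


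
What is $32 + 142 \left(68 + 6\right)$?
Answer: $10540$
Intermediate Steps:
$32 + 142 \left(68 + 6\right) = 32 + 142 \cdot 74 = 32 + 10508 = 10540$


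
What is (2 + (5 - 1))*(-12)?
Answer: -72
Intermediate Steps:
(2 + (5 - 1))*(-12) = (2 + 4)*(-12) = 6*(-12) = -72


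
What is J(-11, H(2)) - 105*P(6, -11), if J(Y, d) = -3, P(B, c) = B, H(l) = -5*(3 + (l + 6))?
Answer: -633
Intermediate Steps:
H(l) = -45 - 5*l (H(l) = -5*(3 + (6 + l)) = -5*(9 + l) = -45 - 5*l)
J(-11, H(2)) - 105*P(6, -11) = -3 - 105*6 = -3 - 630 = -633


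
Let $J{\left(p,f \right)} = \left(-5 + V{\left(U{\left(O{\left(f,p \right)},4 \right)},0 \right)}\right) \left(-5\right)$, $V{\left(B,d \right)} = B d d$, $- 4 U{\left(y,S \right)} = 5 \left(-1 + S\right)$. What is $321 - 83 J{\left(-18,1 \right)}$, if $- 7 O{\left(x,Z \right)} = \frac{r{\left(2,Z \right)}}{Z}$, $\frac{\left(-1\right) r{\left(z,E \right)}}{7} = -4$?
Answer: $-1754$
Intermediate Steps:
$r{\left(z,E \right)} = 28$ ($r{\left(z,E \right)} = \left(-7\right) \left(-4\right) = 28$)
$O{\left(x,Z \right)} = - \frac{4}{Z}$ ($O{\left(x,Z \right)} = - \frac{28 \frac{1}{Z}}{7} = - \frac{4}{Z}$)
$U{\left(y,S \right)} = \frac{5}{4} - \frac{5 S}{4}$ ($U{\left(y,S \right)} = - \frac{5 \left(-1 + S\right)}{4} = - \frac{-5 + 5 S}{4} = \frac{5}{4} - \frac{5 S}{4}$)
$V{\left(B,d \right)} = B d^{2}$
$J{\left(p,f \right)} = 25$ ($J{\left(p,f \right)} = \left(-5 + \left(\frac{5}{4} - 5\right) 0^{2}\right) \left(-5\right) = \left(-5 + \left(\frac{5}{4} - 5\right) 0\right) \left(-5\right) = \left(-5 - 0\right) \left(-5\right) = \left(-5 + 0\right) \left(-5\right) = \left(-5\right) \left(-5\right) = 25$)
$321 - 83 J{\left(-18,1 \right)} = 321 - 2075 = -1754$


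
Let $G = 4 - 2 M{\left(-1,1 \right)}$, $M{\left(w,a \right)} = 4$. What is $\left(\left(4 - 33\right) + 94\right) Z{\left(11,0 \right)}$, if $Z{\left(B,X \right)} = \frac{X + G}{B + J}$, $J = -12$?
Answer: $260$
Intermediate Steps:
$G = -4$ ($G = 4 - 8 = -4$)
$Z{\left(B,X \right)} = \frac{-4 + X}{-12 + B}$ ($Z{\left(B,X \right)} = \frac{X - 4}{B - 12} = \frac{-4 + X}{-12 + B}$)
$\left(\left(4 - 33\right) + 94\right) Z{\left(11,0 \right)} = \left(\left(4 - 33\right) + 94\right) \frac{-4 + 0}{-12 + 11} = \left(\left(4 - 33\right) + 94\right) \frac{1}{-1} \left(-4\right) = \left(-29 + 94\right) \left(\left(-1\right) \left(-4\right)\right) = 65 \cdot 4 = 260$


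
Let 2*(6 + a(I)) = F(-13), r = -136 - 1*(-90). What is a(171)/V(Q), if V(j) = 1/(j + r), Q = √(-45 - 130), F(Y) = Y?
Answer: 575 - 125*I*√7/2 ≈ 575.0 - 165.36*I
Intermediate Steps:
r = -46 (r = -136 + 90 = -46)
a(I) = -25/2 (a(I) = -6 + (½)*(-13) = -6 - 13/2 = -25/2)
Q = 5*I*√7 (Q = √(-175) = 5*I*√7 ≈ 13.229*I)
V(j) = 1/(-46 + j) (V(j) = 1/(j - 46) = 1/(-46 + j))
a(171)/V(Q) = -(-575 + 125*I*√7/2) = -25*(-46 + 5*I*√7)/2 = 575 - 125*I*√7/2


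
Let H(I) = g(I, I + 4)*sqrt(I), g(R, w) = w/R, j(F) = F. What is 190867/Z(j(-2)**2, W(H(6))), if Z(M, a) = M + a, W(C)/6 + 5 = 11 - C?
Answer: 190867/25 + 190867*sqrt(6)/100 ≈ 12310.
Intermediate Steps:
H(I) = (4 + I)/sqrt(I) (H(I) = ((I + 4)/I)*sqrt(I) = ((4 + I)/I)*sqrt(I) = (4 + I)/sqrt(I))
W(C) = 36 - 6*C (W(C) = -30 + 6*(11 - C) = -30 + (66 - 6*C) = 36 - 6*C)
190867/Z(j(-2)**2, W(H(6))) = 190867/((-2)**2 + (36 - 6*(4 + 6)/sqrt(6))) = 190867/(4 + (36 - 6*sqrt(6)/6*10)) = 190867/(4 + (36 - 10*sqrt(6))) = 190867/(40 - 10*sqrt(6))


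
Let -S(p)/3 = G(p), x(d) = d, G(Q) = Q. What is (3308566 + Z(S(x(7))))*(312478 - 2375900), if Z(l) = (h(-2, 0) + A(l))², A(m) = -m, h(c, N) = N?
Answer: -6827877841954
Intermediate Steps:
S(p) = -3*p
Z(l) = l² (Z(l) = (0 - l)² = (-l)² = l²)
(3308566 + Z(S(x(7))))*(312478 - 2375900) = (3308566 + (-3*7)²)*(312478 - 2375900) = (3308566 + (-21)²)*(-2063422) = (3308566 + 441)*(-2063422) = 3309007*(-2063422) = -6827877841954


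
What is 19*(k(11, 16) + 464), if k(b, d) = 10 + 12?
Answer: 9234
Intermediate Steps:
k(b, d) = 22
19*(k(11, 16) + 464) = 19*(22 + 464) = 19*486 = 9234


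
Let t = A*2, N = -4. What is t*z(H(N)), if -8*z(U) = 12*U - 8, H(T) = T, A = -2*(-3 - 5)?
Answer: 224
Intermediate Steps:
A = 16 (A = -2*(-8) = 16)
z(U) = 1 - 3*U/2 (z(U) = -(12*U - 8)/8 = -(-8 + 12*U)/8 = 1 - 3*U/2)
t = 32 (t = 16*2 = 32)
t*z(H(N)) = 32*(1 - 3/2*(-4)) = 32*(1 + 6) = 32*7 = 224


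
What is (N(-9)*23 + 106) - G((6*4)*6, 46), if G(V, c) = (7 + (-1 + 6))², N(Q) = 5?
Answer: 77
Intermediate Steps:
G(V, c) = 144 (G(V, c) = (7 + 5)² = 12² = 144)
(N(-9)*23 + 106) - G((6*4)*6, 46) = (5*23 + 106) - 1*144 = (115 + 106) - 144 = 221 - 144 = 77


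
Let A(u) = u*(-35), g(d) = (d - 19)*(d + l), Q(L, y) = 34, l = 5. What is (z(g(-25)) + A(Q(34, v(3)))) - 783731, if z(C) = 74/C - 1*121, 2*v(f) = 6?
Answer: -345418443/440 ≈ -7.8504e+5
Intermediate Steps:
v(f) = 3 (v(f) = (½)*6 = 3)
g(d) = (-19 + d)*(5 + d) (g(d) = (d - 19)*(d + 5) = (-19 + d)*(5 + d))
z(C) = -121 + 74/C (z(C) = 74/C - 121 = -121 + 74/C)
A(u) = -35*u
(z(g(-25)) + A(Q(34, v(3)))) - 783731 = ((-121 + 74/(-95 + (-25)² - 14*(-25))) - 35*34) - 783731 = ((-121 + 74/(-95 + 625 + 350)) - 1190) - 783731 = ((-121 + 74/880) - 1190) - 783731 = ((-121 + 74*(1/880)) - 1190) - 783731 = ((-121 + 37/440) - 1190) - 783731 = (-53203/440 - 1190) - 783731 = -576803/440 - 783731 = -345418443/440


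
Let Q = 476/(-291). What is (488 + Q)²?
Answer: 20031307024/84681 ≈ 2.3655e+5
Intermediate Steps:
Q = -476/291 (Q = 476*(-1/291) = -476/291 ≈ -1.6357)
(488 + Q)² = (488 - 476/291)² = (141532/291)² = 20031307024/84681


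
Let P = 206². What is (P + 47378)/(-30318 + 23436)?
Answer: -14969/1147 ≈ -13.051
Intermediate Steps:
P = 42436
(P + 47378)/(-30318 + 23436) = (42436 + 47378)/(-30318 + 23436) = 89814/(-6882) = 89814*(-1/6882) = -14969/1147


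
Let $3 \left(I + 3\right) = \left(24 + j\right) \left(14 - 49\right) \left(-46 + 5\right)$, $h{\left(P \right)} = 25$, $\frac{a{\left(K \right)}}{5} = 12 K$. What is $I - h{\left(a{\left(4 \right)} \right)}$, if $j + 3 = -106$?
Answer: $- \frac{122059}{3} \approx -40686.0$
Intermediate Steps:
$a{\left(K \right)} = 60 K$ ($a{\left(K \right)} = 5 \cdot 12 K = 60 K$)
$j = -109$ ($j = -3 - 106 = -109$)
$I = - \frac{121984}{3}$ ($I = -3 + \frac{\left(24 - 109\right) \left(14 - 49\right) \left(-46 + 5\right)}{3} = -3 + \frac{\left(-85\right) \left(\left(-35\right) \left(-41\right)\right)}{3} = -3 + \frac{\left(-85\right) 1435}{3} = -3 + \frac{1}{3} \left(-121975\right) = -3 - \frac{121975}{3} = - \frac{121984}{3} \approx -40661.0$)
$I - h{\left(a{\left(4 \right)} \right)} = - \frac{121984}{3} - 25 = - \frac{122059}{3}$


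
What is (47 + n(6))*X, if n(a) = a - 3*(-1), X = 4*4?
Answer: 896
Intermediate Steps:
X = 16
n(a) = 3 + a (n(a) = a + 3 = 3 + a)
(47 + n(6))*X = (47 + (3 + 6))*16 = (47 + 9)*16 = 56*16 = 896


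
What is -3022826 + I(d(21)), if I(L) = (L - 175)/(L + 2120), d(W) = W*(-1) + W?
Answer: -1281678259/424 ≈ -3.0228e+6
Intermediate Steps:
d(W) = 0 (d(W) = -W + W = 0)
I(L) = (-175 + L)/(2120 + L)
-3022826 + I(d(21)) = -3022826 + (-175 + 0)/(2120 + 0) = -3022826 - 175/2120 = -3022826 + (1/2120)*(-175) = -3022826 - 35/424 = -1281678259/424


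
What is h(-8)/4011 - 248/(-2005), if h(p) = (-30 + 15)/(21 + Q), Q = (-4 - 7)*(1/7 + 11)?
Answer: 33688673/272281005 ≈ 0.12373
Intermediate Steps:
Q = -858/7 (Q = -11*(⅐ + 11) = -11*78/7 = -858/7 ≈ -122.57)
h(p) = 35/237 (h(p) = (-30 + 15)/(21 - 858/7) = -15/(-711/7) = -15*(-7/711) = 35/237)
h(-8)/4011 - 248/(-2005) = (35/237)/4011 - 248/(-2005) = (35/237)*(1/4011) - 248*(-1/2005) = 5/135801 + 248/2005 = 33688673/272281005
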